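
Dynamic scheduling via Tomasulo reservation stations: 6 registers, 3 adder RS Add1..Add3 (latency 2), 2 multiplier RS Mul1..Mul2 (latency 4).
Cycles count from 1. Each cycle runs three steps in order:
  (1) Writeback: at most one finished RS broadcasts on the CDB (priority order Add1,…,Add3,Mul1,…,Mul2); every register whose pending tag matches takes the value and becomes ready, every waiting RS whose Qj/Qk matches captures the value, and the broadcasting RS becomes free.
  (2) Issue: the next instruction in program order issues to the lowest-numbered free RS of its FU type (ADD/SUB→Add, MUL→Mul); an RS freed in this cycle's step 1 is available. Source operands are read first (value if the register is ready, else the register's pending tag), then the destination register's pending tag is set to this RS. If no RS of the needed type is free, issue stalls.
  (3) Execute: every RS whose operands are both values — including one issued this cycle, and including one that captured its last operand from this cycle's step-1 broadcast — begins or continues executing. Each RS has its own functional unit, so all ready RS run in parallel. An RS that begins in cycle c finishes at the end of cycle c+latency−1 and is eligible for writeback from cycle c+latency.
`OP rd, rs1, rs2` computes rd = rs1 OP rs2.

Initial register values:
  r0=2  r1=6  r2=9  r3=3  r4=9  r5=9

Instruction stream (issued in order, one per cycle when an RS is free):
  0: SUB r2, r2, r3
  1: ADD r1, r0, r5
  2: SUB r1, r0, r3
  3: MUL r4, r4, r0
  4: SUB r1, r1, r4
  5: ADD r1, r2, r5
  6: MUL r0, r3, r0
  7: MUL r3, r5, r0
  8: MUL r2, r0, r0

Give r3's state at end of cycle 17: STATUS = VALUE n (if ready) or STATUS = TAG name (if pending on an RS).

STATUS = VALUE 54

c1: issue SUB r2<-Add1 | r0:2,r1:6,r2:Add1,r3:3,r4:9,r5:9
c2: issue ADD r1<-Add2 | r0:2,r1:Add2,r2:Add1,r3:3,r4:9,r5:9
c3: CDB Add1=6; issue SUB r1<-Add1 | r0:2,r1:Add1,r2:6,r3:3,r4:9,r5:9
c4: CDB Add2=11; issue MUL r4<-Mul1 | r0:2,r1:Add1,r2:6,r3:3,r4:Mul1,r5:9
c5: CDB Add1=-1; issue SUB r1<-Add1 | r0:2,r1:Add1,r2:6,r3:3,r4:Mul1,r5:9
c6: issue ADD r1<-Add2 | r0:2,r1:Add2,r2:6,r3:3,r4:Mul1,r5:9
c7: issue MUL r0<-Mul2 | r0:Mul2,r1:Add2,r2:6,r3:3,r4:Mul1,r5:9
c8: CDB Add2=15; stall | r0:Mul2,r1:15,r2:6,r3:3,r4:Mul1,r5:9
c9: CDB Mul1=18; issue MUL r3<-Mul1 | r0:Mul2,r1:15,r2:6,r3:Mul1,r4:18,r5:9
c10: stall | r0:Mul2,r1:15,r2:6,r3:Mul1,r4:18,r5:9
c11: CDB Add1=-19; stall | r0:Mul2,r1:15,r2:6,r3:Mul1,r4:18,r5:9
c12: CDB Mul2=6; issue MUL r2<-Mul2 | r0:6,r1:15,r2:Mul2,r3:Mul1,r4:18,r5:9
c13: - | r0:6,r1:15,r2:Mul2,r3:Mul1,r4:18,r5:9
c14: - | r0:6,r1:15,r2:Mul2,r3:Mul1,r4:18,r5:9
c15: - | r0:6,r1:15,r2:Mul2,r3:Mul1,r4:18,r5:9
c16: CDB Mul1=54 | r0:6,r1:15,r2:Mul2,r3:54,r4:18,r5:9
c17: CDB Mul2=36 | r0:6,r1:15,r2:36,r3:54,r4:18,r5:9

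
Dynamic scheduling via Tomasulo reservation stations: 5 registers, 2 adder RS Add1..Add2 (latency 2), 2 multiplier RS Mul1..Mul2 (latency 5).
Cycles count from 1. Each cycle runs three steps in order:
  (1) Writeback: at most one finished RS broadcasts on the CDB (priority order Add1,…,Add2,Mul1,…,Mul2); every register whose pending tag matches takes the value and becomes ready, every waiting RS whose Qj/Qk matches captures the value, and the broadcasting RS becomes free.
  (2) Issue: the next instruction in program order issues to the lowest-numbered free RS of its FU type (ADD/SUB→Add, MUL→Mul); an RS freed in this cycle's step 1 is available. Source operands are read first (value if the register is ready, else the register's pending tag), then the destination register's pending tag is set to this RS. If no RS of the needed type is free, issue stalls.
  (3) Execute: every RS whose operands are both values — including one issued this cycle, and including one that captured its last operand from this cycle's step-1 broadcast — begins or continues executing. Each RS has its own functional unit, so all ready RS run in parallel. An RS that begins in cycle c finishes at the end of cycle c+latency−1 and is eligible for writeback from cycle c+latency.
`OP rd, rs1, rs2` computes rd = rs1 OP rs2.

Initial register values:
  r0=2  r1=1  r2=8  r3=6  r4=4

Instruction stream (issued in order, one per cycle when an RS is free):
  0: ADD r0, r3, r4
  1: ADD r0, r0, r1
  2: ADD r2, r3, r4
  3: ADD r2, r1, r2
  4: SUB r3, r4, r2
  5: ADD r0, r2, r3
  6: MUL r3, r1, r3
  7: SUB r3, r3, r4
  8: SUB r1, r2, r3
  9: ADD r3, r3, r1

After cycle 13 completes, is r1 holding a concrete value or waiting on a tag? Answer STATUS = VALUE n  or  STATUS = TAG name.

c1: issue ADD r0<-Add1 | r0:Add1,r1:1,r2:8,r3:6,r4:4
c2: issue ADD r0<-Add2 | r0:Add2,r1:1,r2:8,r3:6,r4:4
c3: CDB Add1=10; issue ADD r2<-Add1 | r0:Add2,r1:1,r2:Add1,r3:6,r4:4
c4: stall | r0:Add2,r1:1,r2:Add1,r3:6,r4:4
c5: CDB Add1=10; issue ADD r2<-Add1 | r0:Add2,r1:1,r2:Add1,r3:6,r4:4
c6: CDB Add2=11; issue SUB r3<-Add2 | r0:11,r1:1,r2:Add1,r3:Add2,r4:4
c7: CDB Add1=11; issue ADD r0<-Add1 | r0:Add1,r1:1,r2:11,r3:Add2,r4:4
c8: issue MUL r3<-Mul1 | r0:Add1,r1:1,r2:11,r3:Mul1,r4:4
c9: CDB Add2=-7; issue SUB r3<-Add2 | r0:Add1,r1:1,r2:11,r3:Add2,r4:4
c10: stall | r0:Add1,r1:1,r2:11,r3:Add2,r4:4
c11: CDB Add1=4; issue SUB r1<-Add1 | r0:4,r1:Add1,r2:11,r3:Add2,r4:4
c12: stall | r0:4,r1:Add1,r2:11,r3:Add2,r4:4
c13: stall | r0:4,r1:Add1,r2:11,r3:Add2,r4:4

STATUS = TAG Add1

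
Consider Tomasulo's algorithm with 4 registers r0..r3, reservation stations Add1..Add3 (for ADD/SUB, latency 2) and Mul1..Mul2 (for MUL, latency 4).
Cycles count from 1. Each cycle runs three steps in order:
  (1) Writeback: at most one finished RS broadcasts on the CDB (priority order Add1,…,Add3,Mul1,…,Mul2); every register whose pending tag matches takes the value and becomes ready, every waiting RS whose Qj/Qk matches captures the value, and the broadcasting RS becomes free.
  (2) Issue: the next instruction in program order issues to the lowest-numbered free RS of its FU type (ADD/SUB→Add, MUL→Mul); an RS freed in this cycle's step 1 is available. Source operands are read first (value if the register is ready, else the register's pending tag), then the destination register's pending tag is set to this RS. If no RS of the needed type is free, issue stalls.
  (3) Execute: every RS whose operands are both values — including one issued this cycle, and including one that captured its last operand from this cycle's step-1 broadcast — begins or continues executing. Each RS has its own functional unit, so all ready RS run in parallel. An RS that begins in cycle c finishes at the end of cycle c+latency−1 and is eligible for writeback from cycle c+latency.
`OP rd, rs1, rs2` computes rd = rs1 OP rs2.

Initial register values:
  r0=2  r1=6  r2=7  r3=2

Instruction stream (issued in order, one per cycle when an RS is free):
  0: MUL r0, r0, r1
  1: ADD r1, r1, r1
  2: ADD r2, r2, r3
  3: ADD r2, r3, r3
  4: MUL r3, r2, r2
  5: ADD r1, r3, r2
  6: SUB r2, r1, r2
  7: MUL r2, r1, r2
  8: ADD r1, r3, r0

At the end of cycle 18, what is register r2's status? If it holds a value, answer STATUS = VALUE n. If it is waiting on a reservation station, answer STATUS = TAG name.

  c1: issue MUL r0<-Mul1  regs: r0:Mul1,r1:6,r2:7,r3:2
  c2: issue ADD r1<-Add1  regs: r0:Mul1,r1:Add1,r2:7,r3:2
  c3: issue ADD r2<-Add2  regs: r0:Mul1,r1:Add1,r2:Add2,r3:2
  c4: CDB Add1=12; issue ADD r2<-Add1  regs: r0:Mul1,r1:12,r2:Add1,r3:2
  c5: CDB Add2=9; issue MUL r3<-Mul2  regs: r0:Mul1,r1:12,r2:Add1,r3:Mul2
  c6: CDB Add1=4; issue ADD r1<-Add1  regs: r0:Mul1,r1:Add1,r2:4,r3:Mul2
  c7: CDB Mul1=12; issue SUB r2<-Add2  regs: r0:12,r1:Add1,r2:Add2,r3:Mul2
  c8: issue MUL r2<-Mul1  regs: r0:12,r1:Add1,r2:Mul1,r3:Mul2
  c9: issue ADD r1<-Add3  regs: r0:12,r1:Add3,r2:Mul1,r3:Mul2
  c10: CDB Mul2=16  regs: r0:12,r1:Add3,r2:Mul1,r3:16
  c11: -  regs: r0:12,r1:Add3,r2:Mul1,r3:16
  c12: CDB Add1=20  regs: r0:12,r1:Add3,r2:Mul1,r3:16
  c13: CDB Add3=28  regs: r0:12,r1:28,r2:Mul1,r3:16
  c14: CDB Add2=16  regs: r0:12,r1:28,r2:Mul1,r3:16
  c15: -  regs: r0:12,r1:28,r2:Mul1,r3:16
  c16: -  regs: r0:12,r1:28,r2:Mul1,r3:16
  c17: -  regs: r0:12,r1:28,r2:Mul1,r3:16
  c18: CDB Mul1=320  regs: r0:12,r1:28,r2:320,r3:16

STATUS = VALUE 320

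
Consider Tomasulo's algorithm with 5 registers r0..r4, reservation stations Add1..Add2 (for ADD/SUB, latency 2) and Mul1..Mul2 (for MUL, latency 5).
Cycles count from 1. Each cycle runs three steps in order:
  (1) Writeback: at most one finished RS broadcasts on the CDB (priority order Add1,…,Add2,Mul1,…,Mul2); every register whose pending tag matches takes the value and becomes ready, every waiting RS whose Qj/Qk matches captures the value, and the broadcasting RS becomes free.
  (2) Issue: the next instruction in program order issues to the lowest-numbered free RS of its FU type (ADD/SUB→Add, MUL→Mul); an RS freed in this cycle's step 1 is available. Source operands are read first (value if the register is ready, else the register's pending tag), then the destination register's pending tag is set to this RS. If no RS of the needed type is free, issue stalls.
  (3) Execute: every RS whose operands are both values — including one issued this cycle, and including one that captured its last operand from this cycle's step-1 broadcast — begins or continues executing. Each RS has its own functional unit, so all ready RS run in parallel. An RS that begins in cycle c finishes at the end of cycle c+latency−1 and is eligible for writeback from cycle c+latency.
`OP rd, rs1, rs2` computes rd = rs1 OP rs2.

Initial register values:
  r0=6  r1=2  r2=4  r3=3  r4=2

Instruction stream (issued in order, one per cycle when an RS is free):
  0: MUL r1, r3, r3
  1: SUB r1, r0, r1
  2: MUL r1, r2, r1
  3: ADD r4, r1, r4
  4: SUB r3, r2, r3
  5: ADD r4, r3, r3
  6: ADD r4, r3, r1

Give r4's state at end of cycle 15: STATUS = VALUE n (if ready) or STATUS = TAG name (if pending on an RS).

STATUS = VALUE -11

  c1: issue MUL r1<-Mul1  regs: r0:6,r1:Mul1,r2:4,r3:3,r4:2
  c2: issue SUB r1<-Add1  regs: r0:6,r1:Add1,r2:4,r3:3,r4:2
  c3: issue MUL r1<-Mul2  regs: r0:6,r1:Mul2,r2:4,r3:3,r4:2
  c4: issue ADD r4<-Add2  regs: r0:6,r1:Mul2,r2:4,r3:3,r4:Add2
  c5: stall  regs: r0:6,r1:Mul2,r2:4,r3:3,r4:Add2
  c6: CDB Mul1=9; stall  regs: r0:6,r1:Mul2,r2:4,r3:3,r4:Add2
  c7: stall  regs: r0:6,r1:Mul2,r2:4,r3:3,r4:Add2
  c8: CDB Add1=-3; issue SUB r3<-Add1  regs: r0:6,r1:Mul2,r2:4,r3:Add1,r4:Add2
  c9: stall  regs: r0:6,r1:Mul2,r2:4,r3:Add1,r4:Add2
  c10: CDB Add1=1; issue ADD r4<-Add1  regs: r0:6,r1:Mul2,r2:4,r3:1,r4:Add1
  c11: stall  regs: r0:6,r1:Mul2,r2:4,r3:1,r4:Add1
  c12: CDB Add1=2; issue ADD r4<-Add1  regs: r0:6,r1:Mul2,r2:4,r3:1,r4:Add1
  c13: CDB Mul2=-12  regs: r0:6,r1:-12,r2:4,r3:1,r4:Add1
  c14: -  regs: r0:6,r1:-12,r2:4,r3:1,r4:Add1
  c15: CDB Add1=-11  regs: r0:6,r1:-12,r2:4,r3:1,r4:-11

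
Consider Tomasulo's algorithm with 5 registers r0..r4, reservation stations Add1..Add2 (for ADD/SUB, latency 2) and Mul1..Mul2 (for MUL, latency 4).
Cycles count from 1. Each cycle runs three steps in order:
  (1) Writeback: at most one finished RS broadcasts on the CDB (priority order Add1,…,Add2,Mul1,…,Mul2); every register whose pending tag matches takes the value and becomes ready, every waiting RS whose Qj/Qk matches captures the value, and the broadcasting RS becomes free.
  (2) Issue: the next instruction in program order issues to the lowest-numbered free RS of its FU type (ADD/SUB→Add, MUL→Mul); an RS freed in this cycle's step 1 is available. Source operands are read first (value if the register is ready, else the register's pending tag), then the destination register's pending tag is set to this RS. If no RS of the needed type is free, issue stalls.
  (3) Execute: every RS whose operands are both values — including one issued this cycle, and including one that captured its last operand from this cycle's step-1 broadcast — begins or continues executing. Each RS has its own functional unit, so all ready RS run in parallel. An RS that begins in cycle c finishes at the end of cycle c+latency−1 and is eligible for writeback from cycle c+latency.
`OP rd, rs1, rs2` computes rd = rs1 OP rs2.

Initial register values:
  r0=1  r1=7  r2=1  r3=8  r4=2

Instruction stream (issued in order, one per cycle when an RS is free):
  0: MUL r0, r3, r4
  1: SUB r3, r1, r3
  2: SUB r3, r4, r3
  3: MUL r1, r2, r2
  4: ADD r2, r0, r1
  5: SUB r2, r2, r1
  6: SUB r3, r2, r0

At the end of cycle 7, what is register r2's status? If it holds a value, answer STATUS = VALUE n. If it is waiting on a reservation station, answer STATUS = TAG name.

STATUS = TAG Add2

  c1: issue MUL r0<-Mul1  regs: r0:Mul1,r1:7,r2:1,r3:8,r4:2
  c2: issue SUB r3<-Add1  regs: r0:Mul1,r1:7,r2:1,r3:Add1,r4:2
  c3: issue SUB r3<-Add2  regs: r0:Mul1,r1:7,r2:1,r3:Add2,r4:2
  c4: CDB Add1=-1; issue MUL r1<-Mul2  regs: r0:Mul1,r1:Mul2,r2:1,r3:Add2,r4:2
  c5: CDB Mul1=16; issue ADD r2<-Add1  regs: r0:16,r1:Mul2,r2:Add1,r3:Add2,r4:2
  c6: CDB Add2=3; issue SUB r2<-Add2  regs: r0:16,r1:Mul2,r2:Add2,r3:3,r4:2
  c7: stall  regs: r0:16,r1:Mul2,r2:Add2,r3:3,r4:2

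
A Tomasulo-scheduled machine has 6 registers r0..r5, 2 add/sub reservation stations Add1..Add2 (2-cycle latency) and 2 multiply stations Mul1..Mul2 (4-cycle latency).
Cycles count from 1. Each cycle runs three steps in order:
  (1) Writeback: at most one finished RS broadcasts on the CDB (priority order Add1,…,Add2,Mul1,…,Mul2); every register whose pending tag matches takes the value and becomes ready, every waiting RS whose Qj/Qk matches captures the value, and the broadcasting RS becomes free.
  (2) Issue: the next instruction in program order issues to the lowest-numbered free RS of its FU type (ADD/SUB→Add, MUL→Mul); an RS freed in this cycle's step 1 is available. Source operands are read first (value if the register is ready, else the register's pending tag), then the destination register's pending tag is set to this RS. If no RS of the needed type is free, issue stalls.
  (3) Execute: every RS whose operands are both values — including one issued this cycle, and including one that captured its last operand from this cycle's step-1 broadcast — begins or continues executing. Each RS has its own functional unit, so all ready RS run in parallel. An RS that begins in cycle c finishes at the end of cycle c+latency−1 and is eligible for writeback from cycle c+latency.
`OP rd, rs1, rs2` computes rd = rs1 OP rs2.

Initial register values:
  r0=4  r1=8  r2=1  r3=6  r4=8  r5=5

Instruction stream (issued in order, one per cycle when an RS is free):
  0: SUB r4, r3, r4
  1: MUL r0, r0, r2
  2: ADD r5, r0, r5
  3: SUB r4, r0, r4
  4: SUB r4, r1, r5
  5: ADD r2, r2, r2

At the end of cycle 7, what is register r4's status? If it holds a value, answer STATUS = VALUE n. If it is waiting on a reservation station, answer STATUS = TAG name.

cycle 1: issue SUB r4<-Add1 // r0:4,r1:8,r2:1,r3:6,r4:Add1,r5:5
cycle 2: issue MUL r0<-Mul1 // r0:Mul1,r1:8,r2:1,r3:6,r4:Add1,r5:5
cycle 3: CDB Add1=-2; issue ADD r5<-Add1 // r0:Mul1,r1:8,r2:1,r3:6,r4:-2,r5:Add1
cycle 4: issue SUB r4<-Add2 // r0:Mul1,r1:8,r2:1,r3:6,r4:Add2,r5:Add1
cycle 5: stall // r0:Mul1,r1:8,r2:1,r3:6,r4:Add2,r5:Add1
cycle 6: CDB Mul1=4; stall // r0:4,r1:8,r2:1,r3:6,r4:Add2,r5:Add1
cycle 7: stall // r0:4,r1:8,r2:1,r3:6,r4:Add2,r5:Add1

STATUS = TAG Add2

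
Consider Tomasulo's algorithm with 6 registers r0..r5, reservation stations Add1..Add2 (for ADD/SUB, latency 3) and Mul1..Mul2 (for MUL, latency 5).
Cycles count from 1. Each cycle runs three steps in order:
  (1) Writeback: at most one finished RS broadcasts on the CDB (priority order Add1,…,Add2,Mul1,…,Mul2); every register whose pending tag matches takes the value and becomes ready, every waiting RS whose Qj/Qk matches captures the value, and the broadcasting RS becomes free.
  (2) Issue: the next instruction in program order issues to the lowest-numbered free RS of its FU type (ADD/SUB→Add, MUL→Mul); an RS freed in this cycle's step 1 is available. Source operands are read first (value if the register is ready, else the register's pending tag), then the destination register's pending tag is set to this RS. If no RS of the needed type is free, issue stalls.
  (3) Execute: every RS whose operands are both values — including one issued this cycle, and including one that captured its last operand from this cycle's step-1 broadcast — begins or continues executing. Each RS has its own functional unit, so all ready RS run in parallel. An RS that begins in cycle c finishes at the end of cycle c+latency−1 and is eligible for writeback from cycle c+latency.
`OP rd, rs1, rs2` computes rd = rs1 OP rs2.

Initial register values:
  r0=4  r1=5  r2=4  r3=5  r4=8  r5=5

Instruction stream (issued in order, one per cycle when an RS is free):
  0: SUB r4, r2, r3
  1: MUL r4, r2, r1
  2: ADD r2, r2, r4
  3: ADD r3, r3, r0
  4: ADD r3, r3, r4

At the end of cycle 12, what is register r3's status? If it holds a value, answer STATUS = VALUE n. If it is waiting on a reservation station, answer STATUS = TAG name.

STATUS = VALUE 29

  c1: issue SUB r4<-Add1  regs: r0:4,r1:5,r2:4,r3:5,r4:Add1,r5:5
  c2: issue MUL r4<-Mul1  regs: r0:4,r1:5,r2:4,r3:5,r4:Mul1,r5:5
  c3: issue ADD r2<-Add2  regs: r0:4,r1:5,r2:Add2,r3:5,r4:Mul1,r5:5
  c4: CDB Add1=-1; issue ADD r3<-Add1  regs: r0:4,r1:5,r2:Add2,r3:Add1,r4:Mul1,r5:5
  c5: stall  regs: r0:4,r1:5,r2:Add2,r3:Add1,r4:Mul1,r5:5
  c6: stall  regs: r0:4,r1:5,r2:Add2,r3:Add1,r4:Mul1,r5:5
  c7: CDB Add1=9; issue ADD r3<-Add1  regs: r0:4,r1:5,r2:Add2,r3:Add1,r4:Mul1,r5:5
  c8: CDB Mul1=20  regs: r0:4,r1:5,r2:Add2,r3:Add1,r4:20,r5:5
  c9: -  regs: r0:4,r1:5,r2:Add2,r3:Add1,r4:20,r5:5
  c10: -  regs: r0:4,r1:5,r2:Add2,r3:Add1,r4:20,r5:5
  c11: CDB Add1=29  regs: r0:4,r1:5,r2:Add2,r3:29,r4:20,r5:5
  c12: CDB Add2=24  regs: r0:4,r1:5,r2:24,r3:29,r4:20,r5:5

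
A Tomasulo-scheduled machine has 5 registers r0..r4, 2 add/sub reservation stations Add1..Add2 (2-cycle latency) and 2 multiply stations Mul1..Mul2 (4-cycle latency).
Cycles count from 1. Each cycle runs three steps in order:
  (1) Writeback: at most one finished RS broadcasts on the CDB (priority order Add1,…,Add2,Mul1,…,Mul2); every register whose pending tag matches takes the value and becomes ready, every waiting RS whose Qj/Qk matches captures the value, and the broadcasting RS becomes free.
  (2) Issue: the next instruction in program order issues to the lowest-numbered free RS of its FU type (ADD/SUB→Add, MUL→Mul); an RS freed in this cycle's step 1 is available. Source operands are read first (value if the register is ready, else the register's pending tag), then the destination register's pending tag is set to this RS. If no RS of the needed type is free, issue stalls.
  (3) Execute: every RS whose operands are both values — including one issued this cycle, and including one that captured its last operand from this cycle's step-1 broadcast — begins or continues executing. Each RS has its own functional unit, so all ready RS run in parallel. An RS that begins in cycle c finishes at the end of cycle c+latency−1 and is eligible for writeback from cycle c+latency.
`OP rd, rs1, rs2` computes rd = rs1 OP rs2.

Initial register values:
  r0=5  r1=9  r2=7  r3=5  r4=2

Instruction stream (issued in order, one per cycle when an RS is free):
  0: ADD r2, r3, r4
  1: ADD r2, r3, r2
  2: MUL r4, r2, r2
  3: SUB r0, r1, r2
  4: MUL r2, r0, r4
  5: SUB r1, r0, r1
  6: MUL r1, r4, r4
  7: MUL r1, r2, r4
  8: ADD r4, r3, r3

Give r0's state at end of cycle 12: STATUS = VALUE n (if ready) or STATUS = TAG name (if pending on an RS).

  c1: issue ADD r2<-Add1  regs: r0:5,r1:9,r2:Add1,r3:5,r4:2
  c2: issue ADD r2<-Add2  regs: r0:5,r1:9,r2:Add2,r3:5,r4:2
  c3: CDB Add1=7; issue MUL r4<-Mul1  regs: r0:5,r1:9,r2:Add2,r3:5,r4:Mul1
  c4: issue SUB r0<-Add1  regs: r0:Add1,r1:9,r2:Add2,r3:5,r4:Mul1
  c5: CDB Add2=12; issue MUL r2<-Mul2  regs: r0:Add1,r1:9,r2:Mul2,r3:5,r4:Mul1
  c6: issue SUB r1<-Add2  regs: r0:Add1,r1:Add2,r2:Mul2,r3:5,r4:Mul1
  c7: CDB Add1=-3; stall  regs: r0:-3,r1:Add2,r2:Mul2,r3:5,r4:Mul1
  c8: stall  regs: r0:-3,r1:Add2,r2:Mul2,r3:5,r4:Mul1
  c9: CDB Add2=-12; stall  regs: r0:-3,r1:-12,r2:Mul2,r3:5,r4:Mul1
  c10: CDB Mul1=144; issue MUL r1<-Mul1  regs: r0:-3,r1:Mul1,r2:Mul2,r3:5,r4:144
  c11: stall  regs: r0:-3,r1:Mul1,r2:Mul2,r3:5,r4:144
  c12: stall  regs: r0:-3,r1:Mul1,r2:Mul2,r3:5,r4:144

STATUS = VALUE -3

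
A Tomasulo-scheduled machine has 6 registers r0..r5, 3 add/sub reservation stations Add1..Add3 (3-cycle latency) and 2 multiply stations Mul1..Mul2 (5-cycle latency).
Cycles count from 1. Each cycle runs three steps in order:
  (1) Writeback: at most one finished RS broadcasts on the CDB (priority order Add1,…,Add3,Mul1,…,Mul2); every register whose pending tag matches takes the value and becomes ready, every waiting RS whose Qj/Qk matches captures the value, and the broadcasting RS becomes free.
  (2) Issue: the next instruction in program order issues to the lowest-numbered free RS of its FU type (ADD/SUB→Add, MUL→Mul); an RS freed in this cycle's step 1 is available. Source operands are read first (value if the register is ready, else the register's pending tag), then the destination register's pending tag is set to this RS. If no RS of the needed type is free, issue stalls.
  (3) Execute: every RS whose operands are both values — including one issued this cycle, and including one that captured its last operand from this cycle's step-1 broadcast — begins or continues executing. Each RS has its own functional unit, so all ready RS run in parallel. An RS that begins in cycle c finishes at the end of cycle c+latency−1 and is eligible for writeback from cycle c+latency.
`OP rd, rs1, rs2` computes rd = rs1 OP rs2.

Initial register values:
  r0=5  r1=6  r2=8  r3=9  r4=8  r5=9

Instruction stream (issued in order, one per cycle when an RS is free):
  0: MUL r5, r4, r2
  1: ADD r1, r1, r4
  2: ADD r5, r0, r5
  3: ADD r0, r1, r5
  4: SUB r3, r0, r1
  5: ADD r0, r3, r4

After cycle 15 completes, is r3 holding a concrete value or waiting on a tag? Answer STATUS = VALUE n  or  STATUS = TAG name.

  c1: issue MUL r5<-Mul1  regs: r0:5,r1:6,r2:8,r3:9,r4:8,r5:Mul1
  c2: issue ADD r1<-Add1  regs: r0:5,r1:Add1,r2:8,r3:9,r4:8,r5:Mul1
  c3: issue ADD r5<-Add2  regs: r0:5,r1:Add1,r2:8,r3:9,r4:8,r5:Add2
  c4: issue ADD r0<-Add3  regs: r0:Add3,r1:Add1,r2:8,r3:9,r4:8,r5:Add2
  c5: CDB Add1=14; issue SUB r3<-Add1  regs: r0:Add3,r1:14,r2:8,r3:Add1,r4:8,r5:Add2
  c6: CDB Mul1=64; stall  regs: r0:Add3,r1:14,r2:8,r3:Add1,r4:8,r5:Add2
  c7: stall  regs: r0:Add3,r1:14,r2:8,r3:Add1,r4:8,r5:Add2
  c8: stall  regs: r0:Add3,r1:14,r2:8,r3:Add1,r4:8,r5:Add2
  c9: CDB Add2=69; issue ADD r0<-Add2  regs: r0:Add2,r1:14,r2:8,r3:Add1,r4:8,r5:69
  c10: -  regs: r0:Add2,r1:14,r2:8,r3:Add1,r4:8,r5:69
  c11: -  regs: r0:Add2,r1:14,r2:8,r3:Add1,r4:8,r5:69
  c12: CDB Add3=83  regs: r0:Add2,r1:14,r2:8,r3:Add1,r4:8,r5:69
  c13: -  regs: r0:Add2,r1:14,r2:8,r3:Add1,r4:8,r5:69
  c14: -  regs: r0:Add2,r1:14,r2:8,r3:Add1,r4:8,r5:69
  c15: CDB Add1=69  regs: r0:Add2,r1:14,r2:8,r3:69,r4:8,r5:69

STATUS = VALUE 69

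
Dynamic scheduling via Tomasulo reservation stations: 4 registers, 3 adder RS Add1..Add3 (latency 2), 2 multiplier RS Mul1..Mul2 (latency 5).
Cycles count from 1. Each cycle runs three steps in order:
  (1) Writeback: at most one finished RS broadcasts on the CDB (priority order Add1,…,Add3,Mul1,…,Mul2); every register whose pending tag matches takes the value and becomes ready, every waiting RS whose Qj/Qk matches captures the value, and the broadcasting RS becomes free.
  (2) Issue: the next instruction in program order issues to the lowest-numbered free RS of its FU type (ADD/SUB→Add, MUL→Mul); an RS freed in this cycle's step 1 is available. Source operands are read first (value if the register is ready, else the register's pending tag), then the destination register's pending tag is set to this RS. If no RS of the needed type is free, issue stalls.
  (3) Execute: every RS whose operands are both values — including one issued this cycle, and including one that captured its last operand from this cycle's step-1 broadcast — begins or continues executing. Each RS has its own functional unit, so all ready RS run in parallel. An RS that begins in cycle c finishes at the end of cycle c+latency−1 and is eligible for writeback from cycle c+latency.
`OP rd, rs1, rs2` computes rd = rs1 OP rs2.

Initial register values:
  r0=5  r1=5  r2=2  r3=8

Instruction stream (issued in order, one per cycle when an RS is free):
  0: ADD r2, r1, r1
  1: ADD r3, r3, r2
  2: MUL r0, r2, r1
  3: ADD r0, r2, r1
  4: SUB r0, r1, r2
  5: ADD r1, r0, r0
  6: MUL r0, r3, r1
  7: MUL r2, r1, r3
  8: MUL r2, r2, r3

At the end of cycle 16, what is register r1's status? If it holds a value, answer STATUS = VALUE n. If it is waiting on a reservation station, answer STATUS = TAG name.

STATUS = VALUE -10

  c1: issue ADD r2<-Add1  regs: r0:5,r1:5,r2:Add1,r3:8
  c2: issue ADD r3<-Add2  regs: r0:5,r1:5,r2:Add1,r3:Add2
  c3: CDB Add1=10; issue MUL r0<-Mul1  regs: r0:Mul1,r1:5,r2:10,r3:Add2
  c4: issue ADD r0<-Add1  regs: r0:Add1,r1:5,r2:10,r3:Add2
  c5: CDB Add2=18; issue SUB r0<-Add2  regs: r0:Add2,r1:5,r2:10,r3:18
  c6: CDB Add1=15; issue ADD r1<-Add1  regs: r0:Add2,r1:Add1,r2:10,r3:18
  c7: CDB Add2=-5; issue MUL r0<-Mul2  regs: r0:Mul2,r1:Add1,r2:10,r3:18
  c8: CDB Mul1=50; issue MUL r2<-Mul1  regs: r0:Mul2,r1:Add1,r2:Mul1,r3:18
  c9: CDB Add1=-10; stall  regs: r0:Mul2,r1:-10,r2:Mul1,r3:18
  c10: stall  regs: r0:Mul2,r1:-10,r2:Mul1,r3:18
  c11: stall  regs: r0:Mul2,r1:-10,r2:Mul1,r3:18
  c12: stall  regs: r0:Mul2,r1:-10,r2:Mul1,r3:18
  c13: stall  regs: r0:Mul2,r1:-10,r2:Mul1,r3:18
  c14: CDB Mul1=-180; issue MUL r2<-Mul1  regs: r0:Mul2,r1:-10,r2:Mul1,r3:18
  c15: CDB Mul2=-180  regs: r0:-180,r1:-10,r2:Mul1,r3:18
  c16: -  regs: r0:-180,r1:-10,r2:Mul1,r3:18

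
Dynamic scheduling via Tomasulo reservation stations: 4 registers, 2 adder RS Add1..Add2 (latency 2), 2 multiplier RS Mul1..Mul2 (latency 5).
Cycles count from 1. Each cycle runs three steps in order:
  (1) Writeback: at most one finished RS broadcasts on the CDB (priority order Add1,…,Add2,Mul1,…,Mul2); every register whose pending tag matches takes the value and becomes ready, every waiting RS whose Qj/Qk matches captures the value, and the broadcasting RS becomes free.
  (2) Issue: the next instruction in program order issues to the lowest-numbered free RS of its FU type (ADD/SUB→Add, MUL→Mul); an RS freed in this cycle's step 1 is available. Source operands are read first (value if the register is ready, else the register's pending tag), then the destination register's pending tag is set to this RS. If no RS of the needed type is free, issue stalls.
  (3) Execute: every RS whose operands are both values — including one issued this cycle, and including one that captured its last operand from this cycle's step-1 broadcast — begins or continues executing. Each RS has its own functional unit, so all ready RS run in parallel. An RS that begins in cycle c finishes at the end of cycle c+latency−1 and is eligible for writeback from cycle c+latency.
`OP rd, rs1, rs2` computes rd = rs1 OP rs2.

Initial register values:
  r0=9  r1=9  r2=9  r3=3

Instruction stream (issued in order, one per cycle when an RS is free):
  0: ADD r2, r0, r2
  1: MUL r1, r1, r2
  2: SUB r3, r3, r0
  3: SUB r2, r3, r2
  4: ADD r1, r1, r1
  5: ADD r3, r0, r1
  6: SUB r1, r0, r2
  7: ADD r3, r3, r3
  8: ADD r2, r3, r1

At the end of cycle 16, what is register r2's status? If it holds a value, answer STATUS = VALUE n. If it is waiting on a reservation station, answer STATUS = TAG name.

STATUS = TAG Add2

cycle 1: issue ADD r2<-Add1 // r0:9,r1:9,r2:Add1,r3:3
cycle 2: issue MUL r1<-Mul1 // r0:9,r1:Mul1,r2:Add1,r3:3
cycle 3: CDB Add1=18; issue SUB r3<-Add1 // r0:9,r1:Mul1,r2:18,r3:Add1
cycle 4: issue SUB r2<-Add2 // r0:9,r1:Mul1,r2:Add2,r3:Add1
cycle 5: CDB Add1=-6; issue ADD r1<-Add1 // r0:9,r1:Add1,r2:Add2,r3:-6
cycle 6: stall // r0:9,r1:Add1,r2:Add2,r3:-6
cycle 7: CDB Add2=-24; issue ADD r3<-Add2 // r0:9,r1:Add1,r2:-24,r3:Add2
cycle 8: CDB Mul1=162; stall // r0:9,r1:Add1,r2:-24,r3:Add2
cycle 9: stall // r0:9,r1:Add1,r2:-24,r3:Add2
cycle 10: CDB Add1=324; issue SUB r1<-Add1 // r0:9,r1:Add1,r2:-24,r3:Add2
cycle 11: stall // r0:9,r1:Add1,r2:-24,r3:Add2
cycle 12: CDB Add1=33; issue ADD r3<-Add1 // r0:9,r1:33,r2:-24,r3:Add1
cycle 13: CDB Add2=333; issue ADD r2<-Add2 // r0:9,r1:33,r2:Add2,r3:Add1
cycle 14: - // r0:9,r1:33,r2:Add2,r3:Add1
cycle 15: CDB Add1=666 // r0:9,r1:33,r2:Add2,r3:666
cycle 16: - // r0:9,r1:33,r2:Add2,r3:666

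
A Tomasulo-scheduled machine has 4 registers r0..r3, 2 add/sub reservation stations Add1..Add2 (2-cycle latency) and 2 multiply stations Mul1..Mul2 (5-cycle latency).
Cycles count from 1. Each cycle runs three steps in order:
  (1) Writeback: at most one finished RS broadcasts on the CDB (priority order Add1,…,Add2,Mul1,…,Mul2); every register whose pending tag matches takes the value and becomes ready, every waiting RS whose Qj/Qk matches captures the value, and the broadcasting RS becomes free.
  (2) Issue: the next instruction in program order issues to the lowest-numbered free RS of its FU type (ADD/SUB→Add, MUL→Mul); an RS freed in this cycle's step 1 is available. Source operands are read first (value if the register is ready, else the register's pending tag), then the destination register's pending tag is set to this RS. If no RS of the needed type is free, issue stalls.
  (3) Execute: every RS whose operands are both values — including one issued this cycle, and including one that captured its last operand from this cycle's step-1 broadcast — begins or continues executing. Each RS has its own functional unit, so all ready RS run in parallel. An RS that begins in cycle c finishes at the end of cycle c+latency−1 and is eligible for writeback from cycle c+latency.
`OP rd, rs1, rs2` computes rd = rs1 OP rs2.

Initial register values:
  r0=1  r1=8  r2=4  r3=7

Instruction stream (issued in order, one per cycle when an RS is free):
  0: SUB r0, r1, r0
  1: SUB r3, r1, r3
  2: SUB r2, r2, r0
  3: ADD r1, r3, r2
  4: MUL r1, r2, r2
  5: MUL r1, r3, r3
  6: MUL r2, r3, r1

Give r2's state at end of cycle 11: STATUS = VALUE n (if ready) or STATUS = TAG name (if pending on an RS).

STATUS = TAG Mul1

cycle 1: issue SUB r0<-Add1 // r0:Add1,r1:8,r2:4,r3:7
cycle 2: issue SUB r3<-Add2 // r0:Add1,r1:8,r2:4,r3:Add2
cycle 3: CDB Add1=7; issue SUB r2<-Add1 // r0:7,r1:8,r2:Add1,r3:Add2
cycle 4: CDB Add2=1; issue ADD r1<-Add2 // r0:7,r1:Add2,r2:Add1,r3:1
cycle 5: CDB Add1=-3; issue MUL r1<-Mul1 // r0:7,r1:Mul1,r2:-3,r3:1
cycle 6: issue MUL r1<-Mul2 // r0:7,r1:Mul2,r2:-3,r3:1
cycle 7: CDB Add2=-2; stall // r0:7,r1:Mul2,r2:-3,r3:1
cycle 8: stall // r0:7,r1:Mul2,r2:-3,r3:1
cycle 9: stall // r0:7,r1:Mul2,r2:-3,r3:1
cycle 10: CDB Mul1=9; issue MUL r2<-Mul1 // r0:7,r1:Mul2,r2:Mul1,r3:1
cycle 11: CDB Mul2=1 // r0:7,r1:1,r2:Mul1,r3:1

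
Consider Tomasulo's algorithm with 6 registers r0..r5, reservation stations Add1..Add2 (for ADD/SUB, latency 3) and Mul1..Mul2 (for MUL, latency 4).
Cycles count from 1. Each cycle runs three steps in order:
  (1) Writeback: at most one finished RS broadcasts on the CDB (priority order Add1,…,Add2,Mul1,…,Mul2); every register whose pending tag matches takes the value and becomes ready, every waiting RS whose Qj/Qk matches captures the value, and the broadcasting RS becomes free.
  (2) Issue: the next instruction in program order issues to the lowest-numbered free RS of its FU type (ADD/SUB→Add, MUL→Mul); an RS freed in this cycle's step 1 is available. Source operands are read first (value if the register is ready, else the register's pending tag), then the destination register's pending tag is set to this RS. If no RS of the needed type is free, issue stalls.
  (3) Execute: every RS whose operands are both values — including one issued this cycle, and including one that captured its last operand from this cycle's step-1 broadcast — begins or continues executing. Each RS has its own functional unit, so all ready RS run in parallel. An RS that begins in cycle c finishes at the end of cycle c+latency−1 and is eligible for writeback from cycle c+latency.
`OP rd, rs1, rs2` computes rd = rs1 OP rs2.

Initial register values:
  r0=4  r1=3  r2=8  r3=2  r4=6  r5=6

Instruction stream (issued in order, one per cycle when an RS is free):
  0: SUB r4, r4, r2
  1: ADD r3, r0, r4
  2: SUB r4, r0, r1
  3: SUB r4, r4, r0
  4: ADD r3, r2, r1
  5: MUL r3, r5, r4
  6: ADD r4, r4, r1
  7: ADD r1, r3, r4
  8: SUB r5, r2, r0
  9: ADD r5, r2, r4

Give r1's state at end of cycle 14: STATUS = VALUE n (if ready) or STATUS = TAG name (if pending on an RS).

c1: issue SUB r4<-Add1 | r0:4,r1:3,r2:8,r3:2,r4:Add1,r5:6
c2: issue ADD r3<-Add2 | r0:4,r1:3,r2:8,r3:Add2,r4:Add1,r5:6
c3: stall | r0:4,r1:3,r2:8,r3:Add2,r4:Add1,r5:6
c4: CDB Add1=-2; issue SUB r4<-Add1 | r0:4,r1:3,r2:8,r3:Add2,r4:Add1,r5:6
c5: stall | r0:4,r1:3,r2:8,r3:Add2,r4:Add1,r5:6
c6: stall | r0:4,r1:3,r2:8,r3:Add2,r4:Add1,r5:6
c7: CDB Add1=1; issue SUB r4<-Add1 | r0:4,r1:3,r2:8,r3:Add2,r4:Add1,r5:6
c8: CDB Add2=2; issue ADD r3<-Add2 | r0:4,r1:3,r2:8,r3:Add2,r4:Add1,r5:6
c9: issue MUL r3<-Mul1 | r0:4,r1:3,r2:8,r3:Mul1,r4:Add1,r5:6
c10: CDB Add1=-3; issue ADD r4<-Add1 | r0:4,r1:3,r2:8,r3:Mul1,r4:Add1,r5:6
c11: CDB Add2=11; issue ADD r1<-Add2 | r0:4,r1:Add2,r2:8,r3:Mul1,r4:Add1,r5:6
c12: stall | r0:4,r1:Add2,r2:8,r3:Mul1,r4:Add1,r5:6
c13: CDB Add1=0; issue SUB r5<-Add1 | r0:4,r1:Add2,r2:8,r3:Mul1,r4:0,r5:Add1
c14: CDB Mul1=-18; stall | r0:4,r1:Add2,r2:8,r3:-18,r4:0,r5:Add1

STATUS = TAG Add2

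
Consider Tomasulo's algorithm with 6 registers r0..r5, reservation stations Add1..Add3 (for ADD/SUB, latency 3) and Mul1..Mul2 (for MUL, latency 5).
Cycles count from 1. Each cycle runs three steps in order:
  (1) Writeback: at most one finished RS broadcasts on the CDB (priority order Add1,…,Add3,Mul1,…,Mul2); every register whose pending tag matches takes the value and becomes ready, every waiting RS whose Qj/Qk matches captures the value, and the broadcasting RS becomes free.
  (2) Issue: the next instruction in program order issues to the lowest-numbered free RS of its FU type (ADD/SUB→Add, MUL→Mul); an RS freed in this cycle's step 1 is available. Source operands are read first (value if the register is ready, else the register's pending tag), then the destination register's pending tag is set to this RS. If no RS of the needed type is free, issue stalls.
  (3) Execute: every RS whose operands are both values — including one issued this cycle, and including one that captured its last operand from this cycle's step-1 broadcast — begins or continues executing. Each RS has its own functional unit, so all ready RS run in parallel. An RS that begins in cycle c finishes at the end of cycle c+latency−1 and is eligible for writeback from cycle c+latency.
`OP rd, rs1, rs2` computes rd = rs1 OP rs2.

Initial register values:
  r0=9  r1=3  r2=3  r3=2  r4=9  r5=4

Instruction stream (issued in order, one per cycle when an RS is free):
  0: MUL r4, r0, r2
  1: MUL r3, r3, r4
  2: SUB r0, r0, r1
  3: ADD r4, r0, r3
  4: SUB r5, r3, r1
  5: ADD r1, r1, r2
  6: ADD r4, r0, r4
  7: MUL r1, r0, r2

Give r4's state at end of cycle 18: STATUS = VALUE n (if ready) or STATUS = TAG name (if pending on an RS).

c1: issue MUL r4<-Mul1 | r0:9,r1:3,r2:3,r3:2,r4:Mul1,r5:4
c2: issue MUL r3<-Mul2 | r0:9,r1:3,r2:3,r3:Mul2,r4:Mul1,r5:4
c3: issue SUB r0<-Add1 | r0:Add1,r1:3,r2:3,r3:Mul2,r4:Mul1,r5:4
c4: issue ADD r4<-Add2 | r0:Add1,r1:3,r2:3,r3:Mul2,r4:Add2,r5:4
c5: issue SUB r5<-Add3 | r0:Add1,r1:3,r2:3,r3:Mul2,r4:Add2,r5:Add3
c6: CDB Add1=6; issue ADD r1<-Add1 | r0:6,r1:Add1,r2:3,r3:Mul2,r4:Add2,r5:Add3
c7: CDB Mul1=27; stall | r0:6,r1:Add1,r2:3,r3:Mul2,r4:Add2,r5:Add3
c8: stall | r0:6,r1:Add1,r2:3,r3:Mul2,r4:Add2,r5:Add3
c9: CDB Add1=6; issue ADD r4<-Add1 | r0:6,r1:6,r2:3,r3:Mul2,r4:Add1,r5:Add3
c10: issue MUL r1<-Mul1 | r0:6,r1:Mul1,r2:3,r3:Mul2,r4:Add1,r5:Add3
c11: - | r0:6,r1:Mul1,r2:3,r3:Mul2,r4:Add1,r5:Add3
c12: CDB Mul2=54 | r0:6,r1:Mul1,r2:3,r3:54,r4:Add1,r5:Add3
c13: - | r0:6,r1:Mul1,r2:3,r3:54,r4:Add1,r5:Add3
c14: - | r0:6,r1:Mul1,r2:3,r3:54,r4:Add1,r5:Add3
c15: CDB Add2=60 | r0:6,r1:Mul1,r2:3,r3:54,r4:Add1,r5:Add3
c16: CDB Add3=51 | r0:6,r1:Mul1,r2:3,r3:54,r4:Add1,r5:51
c17: CDB Mul1=18 | r0:6,r1:18,r2:3,r3:54,r4:Add1,r5:51
c18: CDB Add1=66 | r0:6,r1:18,r2:3,r3:54,r4:66,r5:51

STATUS = VALUE 66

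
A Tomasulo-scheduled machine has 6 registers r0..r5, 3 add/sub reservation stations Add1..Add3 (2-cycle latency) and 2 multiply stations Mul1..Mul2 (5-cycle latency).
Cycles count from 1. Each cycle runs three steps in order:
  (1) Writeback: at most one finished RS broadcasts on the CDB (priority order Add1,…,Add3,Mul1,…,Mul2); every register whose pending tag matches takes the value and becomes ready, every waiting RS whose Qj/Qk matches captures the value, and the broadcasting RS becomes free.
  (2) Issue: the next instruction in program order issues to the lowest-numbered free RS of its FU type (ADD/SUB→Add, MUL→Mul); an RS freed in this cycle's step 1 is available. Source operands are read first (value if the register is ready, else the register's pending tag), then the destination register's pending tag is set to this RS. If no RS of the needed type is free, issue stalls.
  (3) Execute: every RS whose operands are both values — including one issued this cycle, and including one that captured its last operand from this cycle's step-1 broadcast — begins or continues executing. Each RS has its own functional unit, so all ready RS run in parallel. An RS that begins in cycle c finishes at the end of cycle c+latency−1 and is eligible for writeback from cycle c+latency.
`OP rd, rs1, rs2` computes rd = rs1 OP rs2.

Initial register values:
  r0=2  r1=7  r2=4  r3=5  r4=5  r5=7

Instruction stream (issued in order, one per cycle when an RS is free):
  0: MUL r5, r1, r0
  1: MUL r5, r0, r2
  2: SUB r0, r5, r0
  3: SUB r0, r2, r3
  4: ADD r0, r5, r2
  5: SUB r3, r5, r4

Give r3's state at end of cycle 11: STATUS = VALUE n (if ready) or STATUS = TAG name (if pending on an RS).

STATUS = VALUE 3

c1: issue MUL r5<-Mul1 | r0:2,r1:7,r2:4,r3:5,r4:5,r5:Mul1
c2: issue MUL r5<-Mul2 | r0:2,r1:7,r2:4,r3:5,r4:5,r5:Mul2
c3: issue SUB r0<-Add1 | r0:Add1,r1:7,r2:4,r3:5,r4:5,r5:Mul2
c4: issue SUB r0<-Add2 | r0:Add2,r1:7,r2:4,r3:5,r4:5,r5:Mul2
c5: issue ADD r0<-Add3 | r0:Add3,r1:7,r2:4,r3:5,r4:5,r5:Mul2
c6: CDB Add2=-1; issue SUB r3<-Add2 | r0:Add3,r1:7,r2:4,r3:Add2,r4:5,r5:Mul2
c7: CDB Mul1=14 | r0:Add3,r1:7,r2:4,r3:Add2,r4:5,r5:Mul2
c8: CDB Mul2=8 | r0:Add3,r1:7,r2:4,r3:Add2,r4:5,r5:8
c9: - | r0:Add3,r1:7,r2:4,r3:Add2,r4:5,r5:8
c10: CDB Add1=6 | r0:Add3,r1:7,r2:4,r3:Add2,r4:5,r5:8
c11: CDB Add2=3 | r0:Add3,r1:7,r2:4,r3:3,r4:5,r5:8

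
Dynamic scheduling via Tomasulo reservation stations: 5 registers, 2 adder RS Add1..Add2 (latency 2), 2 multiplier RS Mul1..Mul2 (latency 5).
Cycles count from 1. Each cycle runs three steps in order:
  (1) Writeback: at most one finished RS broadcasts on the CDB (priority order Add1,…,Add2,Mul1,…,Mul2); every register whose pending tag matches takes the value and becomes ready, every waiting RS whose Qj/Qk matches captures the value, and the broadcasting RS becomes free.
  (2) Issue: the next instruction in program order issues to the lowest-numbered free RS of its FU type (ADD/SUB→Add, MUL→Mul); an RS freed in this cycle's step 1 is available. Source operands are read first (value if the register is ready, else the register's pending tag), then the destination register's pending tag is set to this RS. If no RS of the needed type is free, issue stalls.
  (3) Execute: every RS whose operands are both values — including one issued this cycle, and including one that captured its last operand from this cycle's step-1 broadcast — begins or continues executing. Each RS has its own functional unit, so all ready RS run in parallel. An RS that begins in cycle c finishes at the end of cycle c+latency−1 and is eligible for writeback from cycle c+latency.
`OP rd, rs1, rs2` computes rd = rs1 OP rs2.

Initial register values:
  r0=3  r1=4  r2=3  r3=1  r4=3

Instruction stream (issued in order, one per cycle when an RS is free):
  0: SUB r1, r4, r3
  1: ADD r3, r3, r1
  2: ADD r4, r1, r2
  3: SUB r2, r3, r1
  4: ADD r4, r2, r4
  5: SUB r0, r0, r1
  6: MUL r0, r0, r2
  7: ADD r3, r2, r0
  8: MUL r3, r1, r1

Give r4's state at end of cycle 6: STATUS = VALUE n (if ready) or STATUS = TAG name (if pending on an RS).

STATUS = TAG Add2

c1: issue SUB r1<-Add1 | r0:3,r1:Add1,r2:3,r3:1,r4:3
c2: issue ADD r3<-Add2 | r0:3,r1:Add1,r2:3,r3:Add2,r4:3
c3: CDB Add1=2; issue ADD r4<-Add1 | r0:3,r1:2,r2:3,r3:Add2,r4:Add1
c4: stall | r0:3,r1:2,r2:3,r3:Add2,r4:Add1
c5: CDB Add1=5; issue SUB r2<-Add1 | r0:3,r1:2,r2:Add1,r3:Add2,r4:5
c6: CDB Add2=3; issue ADD r4<-Add2 | r0:3,r1:2,r2:Add1,r3:3,r4:Add2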